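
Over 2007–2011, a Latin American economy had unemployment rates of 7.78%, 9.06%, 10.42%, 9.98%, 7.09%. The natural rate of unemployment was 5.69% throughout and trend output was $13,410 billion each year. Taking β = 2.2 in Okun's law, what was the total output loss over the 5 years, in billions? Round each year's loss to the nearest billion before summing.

$4,685 billion

Year 2007: gap = -2.2 × (7.78 - 5.69) = -4.598%, loss ≈ 13410 × 4.598/100 ≈ 617.
Year 2008: gap = -2.2 × (9.06 - 5.69) = -7.414%, loss ≈ 13410 × 7.414/100 ≈ 994.
Year 2009: gap = -2.2 × (10.42 - 5.69) = -10.406%, loss ≈ 13410 × 10.406/100 ≈ 1395.
Year 2010: gap = -2.2 × (9.98 - 5.69) = -9.438%, loss ≈ 13410 × 9.438/100 ≈ 1266.
Year 2011: gap = -2.2 × (7.09 - 5.69) = -3.08%, loss ≈ 13410 × 3.08/100 ≈ 413.
Total lost output = 617 + 994 + 1395 + 1266 + 413 = 4685 billion.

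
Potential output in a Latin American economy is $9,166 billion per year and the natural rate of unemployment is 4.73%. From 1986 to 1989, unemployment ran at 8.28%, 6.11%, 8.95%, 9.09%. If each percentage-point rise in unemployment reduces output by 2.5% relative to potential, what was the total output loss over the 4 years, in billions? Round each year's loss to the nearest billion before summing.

$3,095 billion

Year 1986: gap = -2.5 × (8.28 - 4.73) = -8.875%, loss ≈ 9166 × 8.875/100 ≈ 813.
Year 1987: gap = -2.5 × (6.11 - 4.73) = -3.45%, loss ≈ 9166 × 3.45/100 ≈ 316.
Year 1988: gap = -2.5 × (8.95 - 4.73) = -10.55%, loss ≈ 9166 × 10.55/100 ≈ 967.
Year 1989: gap = -2.5 × (9.09 - 4.73) = -10.9%, loss ≈ 9166 × 10.9/100 ≈ 999.
Total lost output = 813 + 316 + 967 + 999 = 3095 billion.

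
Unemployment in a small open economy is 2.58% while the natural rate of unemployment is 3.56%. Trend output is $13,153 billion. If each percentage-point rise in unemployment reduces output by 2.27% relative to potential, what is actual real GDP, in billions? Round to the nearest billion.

Unemployment gap = 2.58 - 3.56 = -0.98 points, so the output gap is -2.27 × (-0.98) = 2.2246%.
Actual GDP = 13153 × (1 + 2.2246/100) = 13153 × 1.022246 ≈ 13446 billion.

$13,446 billion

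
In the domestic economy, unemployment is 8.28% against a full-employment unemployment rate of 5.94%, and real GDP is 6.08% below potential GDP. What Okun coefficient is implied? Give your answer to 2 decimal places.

Okun's law: output gap = -β × (u - u*).
-6.08 = -β × (8.28 - 5.94) = -β × 2.34, so β = 6.08/2.34 = 2.60.

β ≈ 2.60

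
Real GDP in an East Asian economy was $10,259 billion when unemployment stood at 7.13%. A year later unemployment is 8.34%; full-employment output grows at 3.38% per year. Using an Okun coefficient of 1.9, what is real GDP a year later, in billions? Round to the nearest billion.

Δu = 8.34 - 7.13 = 1.21 points.
Okun's law (growth form): g_Y = g_Y* - β × Δu = 3.38 - 1.9 × (1.21) = 3.38 - 2.299 = 1.081%.
Real GDP in the next year = 10259 × (1 + 1.081/100) = 10259 × 1.01081 ≈ 10370 billion.

$10,370 billion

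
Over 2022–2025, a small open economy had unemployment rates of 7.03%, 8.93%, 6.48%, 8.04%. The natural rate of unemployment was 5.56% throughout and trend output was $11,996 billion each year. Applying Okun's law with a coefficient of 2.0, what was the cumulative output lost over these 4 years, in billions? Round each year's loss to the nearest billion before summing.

Year 2022: gap = -2.0 × (7.03 - 5.56) = -2.94%, loss ≈ 11996 × 2.94/100 ≈ 353.
Year 2023: gap = -2.0 × (8.93 - 5.56) = -6.74%, loss ≈ 11996 × 6.74/100 ≈ 809.
Year 2024: gap = -2.0 × (6.48 - 5.56) = -1.84%, loss ≈ 11996 × 1.84/100 ≈ 221.
Year 2025: gap = -2.0 × (8.04 - 5.56) = -4.96%, loss ≈ 11996 × 4.96/100 ≈ 595.
Total lost output = 353 + 809 + 221 + 595 = 1978 billion.

$1,978 billion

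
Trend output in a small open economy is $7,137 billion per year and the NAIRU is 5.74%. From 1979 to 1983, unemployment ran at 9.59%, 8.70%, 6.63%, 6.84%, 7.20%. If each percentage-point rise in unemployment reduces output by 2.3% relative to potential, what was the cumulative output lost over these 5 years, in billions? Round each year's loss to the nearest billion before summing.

$1,685 billion

Year 1979: gap = -2.3 × (9.59 - 5.74) = -8.855%, loss ≈ 7137 × 8.855/100 ≈ 632.
Year 1980: gap = -2.3 × (8.7 - 5.74) = -6.808%, loss ≈ 7137 × 6.808/100 ≈ 486.
Year 1981: gap = -2.3 × (6.63 - 5.74) = -2.047%, loss ≈ 7137 × 2.047/100 ≈ 146.
Year 1982: gap = -2.3 × (6.84 - 5.74) = -2.53%, loss ≈ 7137 × 2.53/100 ≈ 181.
Year 1983: gap = -2.3 × (7.2 - 5.74) = -3.358%, loss ≈ 7137 × 3.358/100 ≈ 240.
Total lost output = 632 + 486 + 146 + 181 + 240 = 1685 billion.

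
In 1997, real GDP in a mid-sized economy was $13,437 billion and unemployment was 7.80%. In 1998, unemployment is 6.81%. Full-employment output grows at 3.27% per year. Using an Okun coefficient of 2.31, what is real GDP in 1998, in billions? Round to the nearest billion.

Δu = 6.81 - 7.8 = -0.99 points.
Okun's law (growth form): g_Y = g_Y* - β × Δu = 3.27 - 2.31 × (-0.99) = 3.27 + 2.2869 = 5.5569%.
Real GDP in the next year = 13437 × (1 + 5.5569/100) = 13437 × 1.055569 ≈ 14184 billion.

$14,184 billion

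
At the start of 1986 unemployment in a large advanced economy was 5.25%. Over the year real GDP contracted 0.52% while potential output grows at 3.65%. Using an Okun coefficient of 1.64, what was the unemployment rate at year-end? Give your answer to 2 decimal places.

7.79%

Growth-rate Okun's law: g_Y = g_Y* - β × Δu, so Δu = (g_Y* - g_Y)/β.
Δu = (3.65 + 0.52)/1.64 = 4.17/1.64 = 2.54 percentage points.
Year-end unemployment = 5.25 + 2.54 = 7.79%.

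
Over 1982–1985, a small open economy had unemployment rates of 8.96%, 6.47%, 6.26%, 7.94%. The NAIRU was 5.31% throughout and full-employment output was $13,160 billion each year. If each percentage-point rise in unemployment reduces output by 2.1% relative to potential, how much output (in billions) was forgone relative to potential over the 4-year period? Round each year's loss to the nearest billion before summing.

$2,320 billion

Year 1982: gap = -2.1 × (8.96 - 5.31) = -7.665%, loss ≈ 13160 × 7.665/100 ≈ 1009.
Year 1983: gap = -2.1 × (6.47 - 5.31) = -2.436%, loss ≈ 13160 × 2.436/100 ≈ 321.
Year 1984: gap = -2.1 × (6.26 - 5.31) = -1.995%, loss ≈ 13160 × 1.995/100 ≈ 263.
Year 1985: gap = -2.1 × (7.94 - 5.31) = -5.523%, loss ≈ 13160 × 5.523/100 ≈ 727.
Total lost output = 1009 + 321 + 263 + 727 = 2320 billion.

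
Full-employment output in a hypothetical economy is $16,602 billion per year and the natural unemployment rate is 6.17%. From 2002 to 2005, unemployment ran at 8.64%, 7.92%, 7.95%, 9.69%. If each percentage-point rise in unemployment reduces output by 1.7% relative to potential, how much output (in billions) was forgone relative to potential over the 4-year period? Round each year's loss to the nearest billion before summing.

$2,686 billion

Year 2002: gap = -1.7 × (8.64 - 6.17) = -4.199%, loss ≈ 16602 × 4.199/100 ≈ 697.
Year 2003: gap = -1.7 × (7.92 - 6.17) = -2.975%, loss ≈ 16602 × 2.975/100 ≈ 494.
Year 2004: gap = -1.7 × (7.95 - 6.17) = -3.026%, loss ≈ 16602 × 3.026/100 ≈ 502.
Year 2005: gap = -1.7 × (9.69 - 6.17) = -5.984%, loss ≈ 16602 × 5.984/100 ≈ 993.
Total lost output = 697 + 494 + 502 + 993 = 2686 billion.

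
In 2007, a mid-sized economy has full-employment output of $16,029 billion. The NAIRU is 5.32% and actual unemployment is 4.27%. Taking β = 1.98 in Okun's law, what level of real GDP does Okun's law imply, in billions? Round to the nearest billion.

Unemployment gap = 4.27 - 5.32 = -1.05 points, so the output gap is -1.98 × (-1.05) = 2.079%.
Actual GDP = 16029 × (1 + 2.079/100) = 16029 × 1.02079 ≈ 16362 billion.

$16,362 billion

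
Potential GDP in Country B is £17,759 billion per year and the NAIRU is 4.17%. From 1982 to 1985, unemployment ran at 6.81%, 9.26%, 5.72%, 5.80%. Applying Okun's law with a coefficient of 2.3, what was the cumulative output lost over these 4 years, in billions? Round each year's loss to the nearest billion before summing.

Year 1982: gap = -2.3 × (6.81 - 4.17) = -6.072%, loss ≈ 17759 × 6.072/100 ≈ 1078.
Year 1983: gap = -2.3 × (9.26 - 4.17) = -11.707%, loss ≈ 17759 × 11.707/100 ≈ 2079.
Year 1984: gap = -2.3 × (5.72 - 4.17) = -3.565%, loss ≈ 17759 × 3.565/100 ≈ 633.
Year 1985: gap = -2.3 × (5.8 - 4.17) = -3.749%, loss ≈ 17759 × 3.749/100 ≈ 666.
Total lost output = 1078 + 2079 + 633 + 666 = 4456 billion.

£4,456 billion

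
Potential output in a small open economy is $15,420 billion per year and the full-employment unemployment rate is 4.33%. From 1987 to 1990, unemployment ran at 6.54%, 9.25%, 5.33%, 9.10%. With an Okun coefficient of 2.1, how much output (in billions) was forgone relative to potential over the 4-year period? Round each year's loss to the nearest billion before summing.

Year 1987: gap = -2.1 × (6.54 - 4.33) = -4.641%, loss ≈ 15420 × 4.641/100 ≈ 716.
Year 1988: gap = -2.1 × (9.25 - 4.33) = -10.332%, loss ≈ 15420 × 10.332/100 ≈ 1593.
Year 1989: gap = -2.1 × (5.33 - 4.33) = -2.1%, loss ≈ 15420 × 2.1/100 ≈ 324.
Year 1990: gap = -2.1 × (9.1 - 4.33) = -10.017%, loss ≈ 15420 × 10.017/100 ≈ 1545.
Total lost output = 716 + 1593 + 324 + 1545 = 4178 billion.

$4,178 billion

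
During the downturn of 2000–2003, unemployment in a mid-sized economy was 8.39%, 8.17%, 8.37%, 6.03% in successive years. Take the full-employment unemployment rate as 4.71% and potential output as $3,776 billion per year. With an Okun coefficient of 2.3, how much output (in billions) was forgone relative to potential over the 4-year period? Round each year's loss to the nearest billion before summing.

$1,053 billion

Year 2000: gap = -2.3 × (8.39 - 4.71) = -8.464%, loss ≈ 3776 × 8.464/100 ≈ 320.
Year 2001: gap = -2.3 × (8.17 - 4.71) = -7.958%, loss ≈ 3776 × 7.958/100 ≈ 300.
Year 2002: gap = -2.3 × (8.37 - 4.71) = -8.418%, loss ≈ 3776 × 8.418/100 ≈ 318.
Year 2003: gap = -2.3 × (6.03 - 4.71) = -3.036%, loss ≈ 3776 × 3.036/100 ≈ 115.
Total lost output = 320 + 300 + 318 + 115 = 1053 billion.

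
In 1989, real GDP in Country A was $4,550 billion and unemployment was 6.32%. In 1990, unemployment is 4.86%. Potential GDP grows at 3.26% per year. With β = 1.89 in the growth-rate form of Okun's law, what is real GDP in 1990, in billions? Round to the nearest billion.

Δu = 4.86 - 6.32 = -1.46 points.
Okun's law (growth form): g_Y = g_Y* - β × Δu = 3.26 - 1.89 × (-1.46) = 3.26 + 2.7594 = 6.0194%.
Real GDP in the next year = 4550 × (1 + 6.0194/100) = 4550 × 1.060194 ≈ 4824 billion.

$4,824 billion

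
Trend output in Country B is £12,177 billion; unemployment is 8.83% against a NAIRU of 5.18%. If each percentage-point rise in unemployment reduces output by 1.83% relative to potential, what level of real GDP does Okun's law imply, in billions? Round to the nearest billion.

Unemployment gap = 8.83 - 5.18 = 3.65 points, so the output gap is -1.83 × 3.65 = -6.6795%.
Actual GDP = 12177 × (1 - 6.6795/100) = 12177 × 0.933205 ≈ 11364 billion.

£11,364 billion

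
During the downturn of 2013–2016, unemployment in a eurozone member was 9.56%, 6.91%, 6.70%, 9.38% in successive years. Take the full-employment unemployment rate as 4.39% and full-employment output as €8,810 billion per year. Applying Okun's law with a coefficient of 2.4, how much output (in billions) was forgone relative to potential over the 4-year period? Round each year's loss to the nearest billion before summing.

€3,169 billion

Year 2013: gap = -2.4 × (9.56 - 4.39) = -12.408%, loss ≈ 8810 × 12.408/100 ≈ 1093.
Year 2014: gap = -2.4 × (6.91 - 4.39) = -6.048%, loss ≈ 8810 × 6.048/100 ≈ 533.
Year 2015: gap = -2.4 × (6.7 - 4.39) = -5.544%, loss ≈ 8810 × 5.544/100 ≈ 488.
Year 2016: gap = -2.4 × (9.38 - 4.39) = -11.976%, loss ≈ 8810 × 11.976/100 ≈ 1055.
Total lost output = 1093 + 533 + 488 + 1055 = 3169 billion.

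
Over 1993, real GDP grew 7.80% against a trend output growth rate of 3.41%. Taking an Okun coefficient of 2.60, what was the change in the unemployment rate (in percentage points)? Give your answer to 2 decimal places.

Growth-rate Okun's law: g_Y = g_Y* - β × Δu, so Δu = (g_Y* - g_Y)/β.
Δu = (3.41 - 7.8)/2.60 = -4.39/2.60 = -1.69 percentage points.

-1.69 percentage points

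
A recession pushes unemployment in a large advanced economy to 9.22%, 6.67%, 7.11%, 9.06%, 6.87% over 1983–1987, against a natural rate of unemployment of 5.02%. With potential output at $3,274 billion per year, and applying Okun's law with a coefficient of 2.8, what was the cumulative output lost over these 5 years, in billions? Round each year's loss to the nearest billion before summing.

$1,268 billion

Year 1983: gap = -2.8 × (9.22 - 5.02) = -11.76%, loss ≈ 3274 × 11.76/100 ≈ 385.
Year 1984: gap = -2.8 × (6.67 - 5.02) = -4.62%, loss ≈ 3274 × 4.62/100 ≈ 151.
Year 1985: gap = -2.8 × (7.11 - 5.02) = -5.852%, loss ≈ 3274 × 5.852/100 ≈ 192.
Year 1986: gap = -2.8 × (9.06 - 5.02) = -11.312%, loss ≈ 3274 × 11.312/100 ≈ 370.
Year 1987: gap = -2.8 × (6.87 - 5.02) = -5.18%, loss ≈ 3274 × 5.18/100 ≈ 170.
Total lost output = 385 + 151 + 192 + 370 + 170 = 1268 billion.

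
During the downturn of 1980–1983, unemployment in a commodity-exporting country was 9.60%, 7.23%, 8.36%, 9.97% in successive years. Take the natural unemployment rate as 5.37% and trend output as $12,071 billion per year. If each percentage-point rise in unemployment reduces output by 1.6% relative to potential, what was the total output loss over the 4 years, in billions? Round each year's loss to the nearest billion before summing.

$2,641 billion

Year 1980: gap = -1.6 × (9.6 - 5.37) = -6.768%, loss ≈ 12071 × 6.768/100 ≈ 817.
Year 1981: gap = -1.6 × (7.23 - 5.37) = -2.976%, loss ≈ 12071 × 2.976/100 ≈ 359.
Year 1982: gap = -1.6 × (8.36 - 5.37) = -4.784%, loss ≈ 12071 × 4.784/100 ≈ 577.
Year 1983: gap = -1.6 × (9.97 - 5.37) = -7.36%, loss ≈ 12071 × 7.36/100 ≈ 888.
Total lost output = 817 + 359 + 577 + 888 = 2641 billion.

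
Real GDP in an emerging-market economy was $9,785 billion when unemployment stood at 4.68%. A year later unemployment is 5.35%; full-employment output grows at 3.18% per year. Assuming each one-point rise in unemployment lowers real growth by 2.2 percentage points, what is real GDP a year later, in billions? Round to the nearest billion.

Δu = 5.35 - 4.68 = 0.67 points.
Okun's law (growth form): g_Y = g_Y* - β × Δu = 3.18 - 2.2 × (0.67) = 3.18 - 1.474 = 1.706%.
Real GDP in the next year = 9785 × (1 + 1.706/100) = 9785 × 1.01706 ≈ 9952 billion.

$9,952 billion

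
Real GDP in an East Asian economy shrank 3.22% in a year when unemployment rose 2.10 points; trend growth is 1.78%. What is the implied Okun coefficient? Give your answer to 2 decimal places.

β ≈ 2.38

Growth form: g_Y = g_Y* - β × Δu, so β = (g_Y* - g_Y)/Δu.
β = (1.78 + 3.22)/2.10 = 5/2.10 = 2.38.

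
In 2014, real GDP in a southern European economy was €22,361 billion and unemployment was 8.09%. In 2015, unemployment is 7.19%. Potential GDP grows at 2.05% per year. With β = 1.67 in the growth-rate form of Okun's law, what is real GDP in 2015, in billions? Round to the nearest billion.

€23,155 billion

Δu = 7.19 - 8.09 = -0.9 points.
Okun's law (growth form): g_Y = g_Y* - β × Δu = 2.05 - 1.67 × (-0.90) = 2.05 + 1.503 = 3.553%.
Real GDP in the next year = 22361 × (1 + 3.553/100) = 22361 × 1.03553 ≈ 23155 billion.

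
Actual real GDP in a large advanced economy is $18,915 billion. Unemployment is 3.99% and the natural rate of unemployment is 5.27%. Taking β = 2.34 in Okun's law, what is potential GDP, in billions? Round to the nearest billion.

Unemployment gap = 3.99 - 5.27 = -1.28 points, so output gap = -2.34 × (-1.28) = 2.9952%.
Since Y = Y* × (1 + gap/100), Y* = 18915/1.029952 ≈ 18365 billion.

$18,365 billion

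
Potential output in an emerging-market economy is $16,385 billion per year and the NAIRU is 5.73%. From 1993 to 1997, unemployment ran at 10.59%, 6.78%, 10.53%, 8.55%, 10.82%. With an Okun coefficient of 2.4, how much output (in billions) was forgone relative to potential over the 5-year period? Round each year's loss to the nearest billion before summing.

$7,323 billion

Year 1993: gap = -2.4 × (10.59 - 5.73) = -11.664%, loss ≈ 16385 × 11.664/100 ≈ 1911.
Year 1994: gap = -2.4 × (6.78 - 5.73) = -2.52%, loss ≈ 16385 × 2.52/100 ≈ 413.
Year 1995: gap = -2.4 × (10.53 - 5.73) = -11.52%, loss ≈ 16385 × 11.52/100 ≈ 1888.
Year 1996: gap = -2.4 × (8.55 - 5.73) = -6.768%, loss ≈ 16385 × 6.768/100 ≈ 1109.
Year 1997: gap = -2.4 × (10.82 - 5.73) = -12.216%, loss ≈ 16385 × 12.216/100 ≈ 2002.
Total lost output = 1911 + 413 + 1888 + 1109 + 2002 = 7323 billion.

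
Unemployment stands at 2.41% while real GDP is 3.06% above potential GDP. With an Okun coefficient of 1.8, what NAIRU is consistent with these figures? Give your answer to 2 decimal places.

4.11%

From Okun's law, u - u* = -(output gap)/β = -(3.06)/1.8 = -1.7 points.
So u* = 2.41 + 1.7 = 4.11%.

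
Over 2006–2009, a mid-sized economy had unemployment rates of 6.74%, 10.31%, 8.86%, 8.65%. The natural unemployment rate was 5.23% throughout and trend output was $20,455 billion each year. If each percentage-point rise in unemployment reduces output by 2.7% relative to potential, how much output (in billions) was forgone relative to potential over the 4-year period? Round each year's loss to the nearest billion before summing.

$7,534 billion

Year 2006: gap = -2.7 × (6.74 - 5.23) = -4.077%, loss ≈ 20455 × 4.077/100 ≈ 834.
Year 2007: gap = -2.7 × (10.31 - 5.23) = -13.716%, loss ≈ 20455 × 13.716/100 ≈ 2806.
Year 2008: gap = -2.7 × (8.86 - 5.23) = -9.801%, loss ≈ 20455 × 9.801/100 ≈ 2005.
Year 2009: gap = -2.7 × (8.65 - 5.23) = -9.234%, loss ≈ 20455 × 9.234/100 ≈ 1889.
Total lost output = 834 + 2806 + 2005 + 1889 = 7534 billion.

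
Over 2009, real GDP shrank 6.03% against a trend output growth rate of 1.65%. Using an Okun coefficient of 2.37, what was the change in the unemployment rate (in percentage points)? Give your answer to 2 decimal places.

Growth-rate Okun's law: g_Y = g_Y* - β × Δu, so Δu = (g_Y* - g_Y)/β.
Δu = (1.65 + 6.03)/2.37 = 7.68/2.37 = 3.24 percentage points.

3.24 percentage points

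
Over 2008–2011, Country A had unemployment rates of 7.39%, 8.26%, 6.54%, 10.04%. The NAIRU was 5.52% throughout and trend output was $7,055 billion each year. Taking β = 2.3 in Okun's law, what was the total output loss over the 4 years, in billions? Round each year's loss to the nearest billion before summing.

Year 2008: gap = -2.3 × (7.39 - 5.52) = -4.301%, loss ≈ 7055 × 4.301/100 ≈ 303.
Year 2009: gap = -2.3 × (8.26 - 5.52) = -6.302%, loss ≈ 7055 × 6.302/100 ≈ 445.
Year 2010: gap = -2.3 × (6.54 - 5.52) = -2.346%, loss ≈ 7055 × 2.346/100 ≈ 166.
Year 2011: gap = -2.3 × (10.04 - 5.52) = -10.396%, loss ≈ 7055 × 10.396/100 ≈ 733.
Total lost output = 303 + 445 + 166 + 733 = 1647 billion.

$1,647 billion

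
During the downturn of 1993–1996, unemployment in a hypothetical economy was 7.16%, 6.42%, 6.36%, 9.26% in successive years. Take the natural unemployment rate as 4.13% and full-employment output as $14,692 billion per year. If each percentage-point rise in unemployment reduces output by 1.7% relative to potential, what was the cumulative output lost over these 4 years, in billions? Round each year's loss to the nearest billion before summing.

$3,167 billion

Year 1993: gap = -1.7 × (7.16 - 4.13) = -5.151%, loss ≈ 14692 × 5.151/100 ≈ 757.
Year 1994: gap = -1.7 × (6.42 - 4.13) = -3.893%, loss ≈ 14692 × 3.893/100 ≈ 572.
Year 1995: gap = -1.7 × (6.36 - 4.13) = -3.791%, loss ≈ 14692 × 3.791/100 ≈ 557.
Year 1996: gap = -1.7 × (9.26 - 4.13) = -8.721%, loss ≈ 14692 × 8.721/100 ≈ 1281.
Total lost output = 757 + 572 + 557 + 1281 = 3167 billion.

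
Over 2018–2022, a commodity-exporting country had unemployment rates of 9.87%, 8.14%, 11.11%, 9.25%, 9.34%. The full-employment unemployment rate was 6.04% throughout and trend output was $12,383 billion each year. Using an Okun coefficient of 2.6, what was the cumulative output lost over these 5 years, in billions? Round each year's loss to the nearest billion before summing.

Year 2018: gap = -2.6 × (9.87 - 6.04) = -9.958%, loss ≈ 12383 × 9.958/100 ≈ 1233.
Year 2019: gap = -2.6 × (8.14 - 6.04) = -5.46%, loss ≈ 12383 × 5.46/100 ≈ 676.
Year 2020: gap = -2.6 × (11.11 - 6.04) = -13.182%, loss ≈ 12383 × 13.182/100 ≈ 1632.
Year 2021: gap = -2.6 × (9.25 - 6.04) = -8.346%, loss ≈ 12383 × 8.346/100 ≈ 1033.
Year 2022: gap = -2.6 × (9.34 - 6.04) = -8.58%, loss ≈ 12383 × 8.58/100 ≈ 1062.
Total lost output = 1233 + 676 + 1632 + 1033 + 1062 = 5636 billion.

$5,636 billion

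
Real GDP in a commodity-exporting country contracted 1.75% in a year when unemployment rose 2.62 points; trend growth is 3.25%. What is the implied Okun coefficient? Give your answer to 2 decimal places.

Growth form: g_Y = g_Y* - β × Δu, so β = (g_Y* - g_Y)/Δu.
β = (3.25 + 1.75)/2.62 = 5/2.62 = 1.91.

β ≈ 1.91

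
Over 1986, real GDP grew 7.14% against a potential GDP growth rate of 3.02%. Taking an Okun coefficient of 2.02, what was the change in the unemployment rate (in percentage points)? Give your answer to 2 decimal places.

-2.04 percentage points

Growth-rate Okun's law: g_Y = g_Y* - β × Δu, so Δu = (g_Y* - g_Y)/β.
Δu = (3.02 - 7.14)/2.02 = -4.12/2.02 = -2.04 percentage points.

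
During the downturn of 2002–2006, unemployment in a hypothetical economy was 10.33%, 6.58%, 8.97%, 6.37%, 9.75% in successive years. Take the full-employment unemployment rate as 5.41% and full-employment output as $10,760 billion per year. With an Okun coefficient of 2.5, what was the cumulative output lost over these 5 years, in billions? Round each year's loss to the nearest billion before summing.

Year 2002: gap = -2.5 × (10.33 - 5.41) = -12.3%, loss ≈ 10760 × 12.3/100 ≈ 1323.
Year 2003: gap = -2.5 × (6.58 - 5.41) = -2.925%, loss ≈ 10760 × 2.925/100 ≈ 315.
Year 2004: gap = -2.5 × (8.97 - 5.41) = -8.9%, loss ≈ 10760 × 8.9/100 ≈ 958.
Year 2005: gap = -2.5 × (6.37 - 5.41) = -2.4%, loss ≈ 10760 × 2.4/100 ≈ 258.
Year 2006: gap = -2.5 × (9.75 - 5.41) = -10.85%, loss ≈ 10760 × 10.85/100 ≈ 1167.
Total lost output = 1323 + 315 + 958 + 258 + 1167 = 4021 billion.

$4,021 billion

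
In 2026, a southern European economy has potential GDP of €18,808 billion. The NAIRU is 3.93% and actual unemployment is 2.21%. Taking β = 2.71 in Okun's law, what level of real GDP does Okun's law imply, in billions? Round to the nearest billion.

€19,685 billion

Unemployment gap = 2.21 - 3.93 = -1.72 points, so the output gap is -2.71 × (-1.72) = 4.6612%.
Actual GDP = 18808 × (1 + 4.6612/100) = 18808 × 1.046612 ≈ 19685 billion.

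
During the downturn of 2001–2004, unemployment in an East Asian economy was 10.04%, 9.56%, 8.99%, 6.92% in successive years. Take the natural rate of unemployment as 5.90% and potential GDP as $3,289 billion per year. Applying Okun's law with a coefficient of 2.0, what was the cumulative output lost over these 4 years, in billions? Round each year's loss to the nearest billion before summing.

Year 2001: gap = -2.0 × (10.04 - 5.9) = -8.28%, loss ≈ 3289 × 8.28/100 ≈ 272.
Year 2002: gap = -2.0 × (9.56 - 5.9) = -7.32%, loss ≈ 3289 × 7.32/100 ≈ 241.
Year 2003: gap = -2.0 × (8.99 - 5.9) = -6.18%, loss ≈ 3289 × 6.18/100 ≈ 203.
Year 2004: gap = -2.0 × (6.92 - 5.9) = -2.04%, loss ≈ 3289 × 2.04/100 ≈ 67.
Total lost output = 272 + 241 + 203 + 67 = 783 billion.

$783 billion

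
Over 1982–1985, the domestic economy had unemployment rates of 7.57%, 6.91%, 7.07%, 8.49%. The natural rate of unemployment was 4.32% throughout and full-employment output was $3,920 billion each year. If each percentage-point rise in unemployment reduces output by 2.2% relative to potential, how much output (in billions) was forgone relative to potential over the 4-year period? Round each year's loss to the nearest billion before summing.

Year 1982: gap = -2.2 × (7.57 - 4.32) = -7.15%, loss ≈ 3920 × 7.15/100 ≈ 280.
Year 1983: gap = -2.2 × (6.91 - 4.32) = -5.698%, loss ≈ 3920 × 5.698/100 ≈ 223.
Year 1984: gap = -2.2 × (7.07 - 4.32) = -6.05%, loss ≈ 3920 × 6.05/100 ≈ 237.
Year 1985: gap = -2.2 × (8.49 - 4.32) = -9.174%, loss ≈ 3920 × 9.174/100 ≈ 360.
Total lost output = 280 + 223 + 237 + 360 = 1100 billion.

$1,100 billion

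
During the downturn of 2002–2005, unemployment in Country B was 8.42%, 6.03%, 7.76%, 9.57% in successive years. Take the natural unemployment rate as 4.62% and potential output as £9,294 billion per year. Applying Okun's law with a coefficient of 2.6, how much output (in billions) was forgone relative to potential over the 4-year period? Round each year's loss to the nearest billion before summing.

£3,214 billion

Year 2002: gap = -2.6 × (8.42 - 4.62) = -9.88%, loss ≈ 9294 × 9.88/100 ≈ 918.
Year 2003: gap = -2.6 × (6.03 - 4.62) = -3.666%, loss ≈ 9294 × 3.666/100 ≈ 341.
Year 2004: gap = -2.6 × (7.76 - 4.62) = -8.164%, loss ≈ 9294 × 8.164/100 ≈ 759.
Year 2005: gap = -2.6 × (9.57 - 4.62) = -12.87%, loss ≈ 9294 × 12.87/100 ≈ 1196.
Total lost output = 918 + 341 + 759 + 1196 = 3214 billion.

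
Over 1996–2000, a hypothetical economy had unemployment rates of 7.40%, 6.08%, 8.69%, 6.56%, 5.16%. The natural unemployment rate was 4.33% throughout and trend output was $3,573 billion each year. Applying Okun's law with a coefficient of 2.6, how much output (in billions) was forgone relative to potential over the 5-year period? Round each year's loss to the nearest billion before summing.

Year 1996: gap = -2.6 × (7.4 - 4.33) = -7.982%, loss ≈ 3573 × 7.982/100 ≈ 285.
Year 1997: gap = -2.6 × (6.08 - 4.33) = -4.55%, loss ≈ 3573 × 4.55/100 ≈ 163.
Year 1998: gap = -2.6 × (8.69 - 4.33) = -11.336%, loss ≈ 3573 × 11.336/100 ≈ 405.
Year 1999: gap = -2.6 × (6.56 - 4.33) = -5.798%, loss ≈ 3573 × 5.798/100 ≈ 207.
Year 2000: gap = -2.6 × (5.16 - 4.33) = -2.158%, loss ≈ 3573 × 2.158/100 ≈ 77.
Total lost output = 285 + 163 + 405 + 207 + 77 = 1137 billion.

$1,137 billion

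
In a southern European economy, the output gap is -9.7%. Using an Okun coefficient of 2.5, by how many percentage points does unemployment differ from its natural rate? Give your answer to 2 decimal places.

3.88 percentage points

Okun's law: output gap = -β × (u - u*), so u - u* = -(output gap)/β.
u - u* = -(-9.7)/2.5 = 3.88 percentage points.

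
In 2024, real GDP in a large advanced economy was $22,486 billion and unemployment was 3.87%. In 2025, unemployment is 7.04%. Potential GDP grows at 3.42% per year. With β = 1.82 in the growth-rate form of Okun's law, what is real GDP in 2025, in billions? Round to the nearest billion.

Δu = 7.04 - 3.87 = 3.17 points.
Okun's law (growth form): g_Y = g_Y* - β × Δu = 3.42 - 1.82 × (3.17) = 3.42 - 5.7694 = -2.3494%.
Real GDP in the next year = 22486 × (1 - 2.3494/100) = 22486 × 0.976506 ≈ 21958 billion.

$21,958 billion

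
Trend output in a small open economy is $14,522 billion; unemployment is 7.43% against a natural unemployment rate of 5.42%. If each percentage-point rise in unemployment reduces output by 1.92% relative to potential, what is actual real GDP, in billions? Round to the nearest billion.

Unemployment gap = 7.43 - 5.42 = 2.01 points, so the output gap is -1.92 × 2.01 = -3.8592%.
Actual GDP = 14522 × (1 - 3.8592/100) = 14522 × 0.961408 ≈ 13962 billion.

$13,962 billion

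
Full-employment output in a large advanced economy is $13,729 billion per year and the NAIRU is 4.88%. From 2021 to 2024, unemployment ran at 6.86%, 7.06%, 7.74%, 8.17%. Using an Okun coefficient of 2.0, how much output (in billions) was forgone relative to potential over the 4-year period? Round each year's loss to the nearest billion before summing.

$2,831 billion

Year 2021: gap = -2.0 × (6.86 - 4.88) = -3.96%, loss ≈ 13729 × 3.96/100 ≈ 544.
Year 2022: gap = -2.0 × (7.06 - 4.88) = -4.36%, loss ≈ 13729 × 4.36/100 ≈ 599.
Year 2023: gap = -2.0 × (7.74 - 4.88) = -5.72%, loss ≈ 13729 × 5.72/100 ≈ 785.
Year 2024: gap = -2.0 × (8.17 - 4.88) = -6.58%, loss ≈ 13729 × 6.58/100 ≈ 903.
Total lost output = 544 + 599 + 785 + 903 = 2831 billion.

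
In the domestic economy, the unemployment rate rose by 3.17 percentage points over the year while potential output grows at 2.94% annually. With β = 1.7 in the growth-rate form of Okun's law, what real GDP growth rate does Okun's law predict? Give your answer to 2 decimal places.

Growth-rate Okun's law: g_Y = g_Y* - β × Δu.
g_Y = 2.94 - 1.7 × (3.17) = 2.94 - 5.389 = -2.449%, i.e. -2.45% to 2 d.p.

-2.45%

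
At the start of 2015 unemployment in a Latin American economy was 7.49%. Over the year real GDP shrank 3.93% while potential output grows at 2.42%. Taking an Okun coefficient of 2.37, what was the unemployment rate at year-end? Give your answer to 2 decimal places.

10.17%

Growth-rate Okun's law: g_Y = g_Y* - β × Δu, so Δu = (g_Y* - g_Y)/β.
Δu = (2.42 + 3.93)/2.37 = 6.35/2.37 = 2.68 percentage points.
Year-end unemployment = 7.49 + 2.68 = 10.17%.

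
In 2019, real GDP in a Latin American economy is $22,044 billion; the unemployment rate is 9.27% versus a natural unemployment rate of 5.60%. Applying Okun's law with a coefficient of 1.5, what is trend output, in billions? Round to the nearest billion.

$23,328 billion

Unemployment gap = 9.27 - 5.6 = 3.67 points, so output gap = -1.5 × 3.67 = -5.505%.
Since Y = Y* × (1 + gap/100), Y* = 22044/0.94495 ≈ 23328 billion.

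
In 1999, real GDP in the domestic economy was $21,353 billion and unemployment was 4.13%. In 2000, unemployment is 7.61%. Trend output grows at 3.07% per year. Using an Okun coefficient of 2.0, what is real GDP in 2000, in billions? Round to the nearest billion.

$20,522 billion

Δu = 7.61 - 4.13 = 3.48 points.
Okun's law (growth form): g_Y = g_Y* - β × Δu = 3.07 - 2.0 × (3.48) = 3.07 - 6.96 = -3.89%.
Real GDP in the next year = 21353 × (1 - 3.89/100) = 21353 × 0.9611 ≈ 20522 billion.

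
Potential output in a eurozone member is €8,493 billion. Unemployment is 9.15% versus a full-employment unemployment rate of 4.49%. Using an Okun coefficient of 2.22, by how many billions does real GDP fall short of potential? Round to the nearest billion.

€879 billion

Output gap = -2.22 × (9.15 - 4.49) = -2.22 × 4.66 = -10.3452%.
Actual GDP ≈ 8493 × 0.896548 ≈ 7614 billion, so the shortfall is 8493 - 7614 = 879 billion.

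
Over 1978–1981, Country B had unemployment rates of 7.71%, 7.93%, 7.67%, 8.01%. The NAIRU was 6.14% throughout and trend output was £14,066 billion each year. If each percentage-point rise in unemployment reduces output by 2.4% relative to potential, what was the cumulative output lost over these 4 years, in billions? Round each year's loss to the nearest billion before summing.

Year 1978: gap = -2.4 × (7.71 - 6.14) = -3.768%, loss ≈ 14066 × 3.768/100 ≈ 530.
Year 1979: gap = -2.4 × (7.93 - 6.14) = -4.296%, loss ≈ 14066 × 4.296/100 ≈ 604.
Year 1980: gap = -2.4 × (7.67 - 6.14) = -3.672%, loss ≈ 14066 × 3.672/100 ≈ 517.
Year 1981: gap = -2.4 × (8.01 - 6.14) = -4.488%, loss ≈ 14066 × 4.488/100 ≈ 631.
Total lost output = 530 + 604 + 517 + 631 = 2282 billion.

£2,282 billion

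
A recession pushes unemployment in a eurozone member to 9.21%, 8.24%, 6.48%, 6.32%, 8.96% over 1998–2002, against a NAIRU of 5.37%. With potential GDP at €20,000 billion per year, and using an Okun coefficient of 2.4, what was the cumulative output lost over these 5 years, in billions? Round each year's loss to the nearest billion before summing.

Year 1998: gap = -2.4 × (9.21 - 5.37) = -9.216%, loss ≈ 20000 × 9.216/100 ≈ 1843.
Year 1999: gap = -2.4 × (8.24 - 5.37) = -6.888%, loss ≈ 20000 × 6.888/100 ≈ 1378.
Year 2000: gap = -2.4 × (6.48 - 5.37) = -2.664%, loss ≈ 20000 × 2.664/100 ≈ 533.
Year 2001: gap = -2.4 × (6.32 - 5.37) = -2.28%, loss ≈ 20000 × 2.28/100 ≈ 456.
Year 2002: gap = -2.4 × (8.96 - 5.37) = -8.616%, loss ≈ 20000 × 8.616/100 ≈ 1723.
Total lost output = 1843 + 1378 + 533 + 456 + 1723 = 5933 billion.

€5,933 billion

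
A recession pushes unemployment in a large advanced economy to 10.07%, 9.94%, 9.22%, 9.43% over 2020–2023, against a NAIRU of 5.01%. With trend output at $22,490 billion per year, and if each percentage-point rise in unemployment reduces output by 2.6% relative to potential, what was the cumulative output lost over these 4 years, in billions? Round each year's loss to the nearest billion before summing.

Year 2020: gap = -2.6 × (10.07 - 5.01) = -13.156%, loss ≈ 22490 × 13.156/100 ≈ 2959.
Year 2021: gap = -2.6 × (9.94 - 5.01) = -12.818%, loss ≈ 22490 × 12.818/100 ≈ 2883.
Year 2022: gap = -2.6 × (9.22 - 5.01) = -10.946%, loss ≈ 22490 × 10.946/100 ≈ 2462.
Year 2023: gap = -2.6 × (9.43 - 5.01) = -11.492%, loss ≈ 22490 × 11.492/100 ≈ 2585.
Total lost output = 2959 + 2883 + 2462 + 2585 = 10889 billion.

$10,889 billion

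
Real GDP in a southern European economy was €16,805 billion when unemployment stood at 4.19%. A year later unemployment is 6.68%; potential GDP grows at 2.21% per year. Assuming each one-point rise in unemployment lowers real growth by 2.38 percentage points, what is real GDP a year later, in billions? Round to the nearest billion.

€16,180 billion

Δu = 6.68 - 4.19 = 2.49 points.
Okun's law (growth form): g_Y = g_Y* - β × Δu = 2.21 - 2.38 × (2.49) = 2.21 - 5.9262 = -3.7162%.
Real GDP in the next year = 16805 × (1 - 3.7162/100) = 16805 × 0.962838 ≈ 16180 billion.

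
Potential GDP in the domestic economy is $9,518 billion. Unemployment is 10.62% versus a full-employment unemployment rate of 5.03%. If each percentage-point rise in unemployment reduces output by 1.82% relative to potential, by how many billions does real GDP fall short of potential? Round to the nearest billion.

Output gap = -1.82 × (10.62 - 5.03) = -1.82 × 5.59 = -10.1738%.
Actual GDP ≈ 9518 × 0.898262 ≈ 8550 billion, so the shortfall is 9518 - 8550 = 968 billion.

$968 billion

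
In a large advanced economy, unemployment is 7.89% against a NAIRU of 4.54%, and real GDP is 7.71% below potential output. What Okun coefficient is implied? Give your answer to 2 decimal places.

β ≈ 2.30

Okun's law: output gap = -β × (u - u*).
-7.71 = -β × (7.89 - 4.54) = -β × 3.35, so β = 7.71/3.35 = 2.30.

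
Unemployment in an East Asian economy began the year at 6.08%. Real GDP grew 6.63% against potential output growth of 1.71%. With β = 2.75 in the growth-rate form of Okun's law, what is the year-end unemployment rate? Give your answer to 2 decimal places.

Growth-rate Okun's law: g_Y = g_Y* - β × Δu, so Δu = (g_Y* - g_Y)/β.
Δu = (1.71 - 6.63)/2.75 = -4.92/2.75 = -1.79 percentage points.
Year-end unemployment = 6.08 - 1.79 = 4.29%.

4.29%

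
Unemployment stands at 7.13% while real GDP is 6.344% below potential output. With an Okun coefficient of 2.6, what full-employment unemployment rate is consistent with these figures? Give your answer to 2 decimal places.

From Okun's law, u - u* = -(output gap)/β = -(-6.344)/2.6 = 2.44 points.
So u* = 7.13 - 2.44 = 4.69%.

4.69%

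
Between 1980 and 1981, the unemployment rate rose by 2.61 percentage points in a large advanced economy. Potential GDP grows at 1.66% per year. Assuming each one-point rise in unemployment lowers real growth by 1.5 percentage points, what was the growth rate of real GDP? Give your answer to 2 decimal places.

-2.26%

Growth-rate Okun's law: g_Y = g_Y* - β × Δu.
g_Y = 1.66 - 1.5 × (2.61) = 1.66 - 3.915 = -2.255%, i.e. -2.26% to 2 d.p.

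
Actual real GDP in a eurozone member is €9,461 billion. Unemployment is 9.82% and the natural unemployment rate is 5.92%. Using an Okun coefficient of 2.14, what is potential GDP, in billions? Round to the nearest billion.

Unemployment gap = 9.82 - 5.92 = 3.9 points, so output gap = -2.14 × 3.9 = -8.346%.
Since Y = Y* × (1 + gap/100), Y* = 9461/0.91654 ≈ 10323 billion.

€10,323 billion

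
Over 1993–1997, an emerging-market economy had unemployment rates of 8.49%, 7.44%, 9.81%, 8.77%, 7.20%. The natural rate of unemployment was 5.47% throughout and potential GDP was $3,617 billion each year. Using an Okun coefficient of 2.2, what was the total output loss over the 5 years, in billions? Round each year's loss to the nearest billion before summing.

Year 1993: gap = -2.2 × (8.49 - 5.47) = -6.644%, loss ≈ 3617 × 6.644/100 ≈ 240.
Year 1994: gap = -2.2 × (7.44 - 5.47) = -4.334%, loss ≈ 3617 × 4.334/100 ≈ 157.
Year 1995: gap = -2.2 × (9.81 - 5.47) = -9.548%, loss ≈ 3617 × 9.548/100 ≈ 345.
Year 1996: gap = -2.2 × (8.77 - 5.47) = -7.26%, loss ≈ 3617 × 7.26/100 ≈ 263.
Year 1997: gap = -2.2 × (7.2 - 5.47) = -3.806%, loss ≈ 3617 × 3.806/100 ≈ 138.
Total lost output = 240 + 157 + 345 + 263 + 138 = 1143 billion.

$1,143 billion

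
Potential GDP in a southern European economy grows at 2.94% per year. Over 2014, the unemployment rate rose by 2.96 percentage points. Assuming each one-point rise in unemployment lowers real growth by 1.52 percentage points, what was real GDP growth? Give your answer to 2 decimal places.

-1.56%

Growth-rate Okun's law: g_Y = g_Y* - β × Δu.
g_Y = 2.94 - 1.52 × (2.96) = 2.94 - 4.4992 = -1.5592%, i.e. -1.56% to 2 d.p.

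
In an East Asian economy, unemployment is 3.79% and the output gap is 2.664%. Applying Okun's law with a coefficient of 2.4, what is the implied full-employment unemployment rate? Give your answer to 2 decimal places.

4.90%

From Okun's law, u - u* = -(output gap)/β = -(2.664)/2.4 = -1.11 points.
So u* = 3.79 + 1.11 = 4.90%.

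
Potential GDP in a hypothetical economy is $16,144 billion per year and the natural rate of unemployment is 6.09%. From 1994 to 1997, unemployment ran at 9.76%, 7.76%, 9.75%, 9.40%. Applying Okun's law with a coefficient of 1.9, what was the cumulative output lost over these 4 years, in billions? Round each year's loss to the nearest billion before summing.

Year 1994: gap = -1.9 × (9.76 - 6.09) = -6.973%, loss ≈ 16144 × 6.973/100 ≈ 1126.
Year 1995: gap = -1.9 × (7.76 - 6.09) = -3.173%, loss ≈ 16144 × 3.173/100 ≈ 512.
Year 1996: gap = -1.9 × (9.75 - 6.09) = -6.954%, loss ≈ 16144 × 6.954/100 ≈ 1123.
Year 1997: gap = -1.9 × (9.4 - 6.09) = -6.289%, loss ≈ 16144 × 6.289/100 ≈ 1015.
Total lost output = 1126 + 512 + 1123 + 1015 = 3776 billion.

$3,776 billion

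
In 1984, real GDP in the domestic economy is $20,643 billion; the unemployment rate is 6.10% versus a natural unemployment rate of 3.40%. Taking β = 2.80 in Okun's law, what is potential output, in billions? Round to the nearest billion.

$22,331 billion

Unemployment gap = 6.1 - 3.4 = 2.7 points, so output gap = -2.8 × 2.7 = -7.56%.
Since Y = Y* × (1 + gap/100), Y* = 20643/0.9244 ≈ 22331 billion.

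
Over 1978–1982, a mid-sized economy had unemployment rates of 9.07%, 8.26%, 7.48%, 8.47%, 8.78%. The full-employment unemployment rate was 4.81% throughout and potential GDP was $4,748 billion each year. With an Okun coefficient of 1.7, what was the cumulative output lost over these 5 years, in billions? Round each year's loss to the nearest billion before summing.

$1,453 billion

Year 1978: gap = -1.7 × (9.07 - 4.81) = -7.242%, loss ≈ 4748 × 7.242/100 ≈ 344.
Year 1979: gap = -1.7 × (8.26 - 4.81) = -5.865%, loss ≈ 4748 × 5.865/100 ≈ 278.
Year 1980: gap = -1.7 × (7.48 - 4.81) = -4.539%, loss ≈ 4748 × 4.539/100 ≈ 216.
Year 1981: gap = -1.7 × (8.47 - 4.81) = -6.222%, loss ≈ 4748 × 6.222/100 ≈ 295.
Year 1982: gap = -1.7 × (8.78 - 4.81) = -6.749%, loss ≈ 4748 × 6.749/100 ≈ 320.
Total lost output = 344 + 278 + 216 + 295 + 320 = 1453 billion.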